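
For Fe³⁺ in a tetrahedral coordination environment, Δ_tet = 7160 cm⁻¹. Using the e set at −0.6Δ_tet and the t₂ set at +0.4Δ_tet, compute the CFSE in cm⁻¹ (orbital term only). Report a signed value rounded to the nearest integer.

0

Fe sits in group 8; removing 3 electrons leaves Fe³⁺ with 8 − 3 = 5 d electrons.
Tetrahedral fields are weak (Δₜ ≈ 4/9 Δₒ), so electrons fill high-spin.
The d⁵ electrons fill as e² t₂³.
CFSE(orbital) = 2×(-0.6Δ_tet) + 3×(0.4Δ_tet) = 0.0Δ_tet; with Δ_tet = 7160 cm⁻¹ that is 0 cm⁻¹.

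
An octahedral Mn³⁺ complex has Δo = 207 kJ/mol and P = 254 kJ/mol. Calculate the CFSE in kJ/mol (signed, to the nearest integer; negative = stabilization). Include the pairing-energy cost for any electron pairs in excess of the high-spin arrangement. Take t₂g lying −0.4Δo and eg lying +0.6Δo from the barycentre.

-124

Mn is in group 7, so Mn³⁺ is d⁴ (7 − 3 = 4).
Δo < P, so pairing is avoided: the ground state is high-spin.
Filling d⁴ accordingly: t₂g³ eg¹.
Orbital CFSE = -0.6Δo = -0.6 × 207 = -124 kJ/mol.
High-spin has no excess pairs, so no pairing correction applies.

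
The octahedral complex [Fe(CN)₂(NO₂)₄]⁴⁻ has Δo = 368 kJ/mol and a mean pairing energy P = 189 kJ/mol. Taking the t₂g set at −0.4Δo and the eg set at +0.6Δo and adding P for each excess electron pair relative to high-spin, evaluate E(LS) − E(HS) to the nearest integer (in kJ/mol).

-358

Ligand charges: 2×(-1) from CN⁻ and 4×(-1) from NO₂⁻ sum to -6; with overall charge -4, Fe is +2.
Fe²⁺: group 8, so d-count = 8 − 2 = 6.
High-spin: t₂g⁴ eg², CFSE = -0.4Δo = -147 kJ/mol.
Low-spin: t₂g⁶ eg⁰, orbital CFSE = -2.4Δo = -883 kJ/mol; plus 2 excess pairs × P = +378 kJ/mol; total -505 kJ/mol.
E(LS) − E(HS) = -505 − (-147) = -358 kJ/mol.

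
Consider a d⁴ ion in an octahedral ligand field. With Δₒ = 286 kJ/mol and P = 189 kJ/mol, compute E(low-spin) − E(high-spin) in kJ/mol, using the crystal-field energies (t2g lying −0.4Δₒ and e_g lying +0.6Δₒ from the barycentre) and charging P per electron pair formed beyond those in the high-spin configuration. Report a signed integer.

In the high-spin limit (t2g^3 e_g^1) the orbital term is -0.6Δₒ = -172 kJ/mol, with no excess pairing.
For low-spin the configuration is t2g^4 e_g^0: orbital energy -1.6 × 286 = -458 kJ/mol, and 1 additional pair relative to high-spin adds 189 kJ/mol, giving -269 kJ/mol.
Thus E(LS) − E(HS) = -97 kJ/mol.

-97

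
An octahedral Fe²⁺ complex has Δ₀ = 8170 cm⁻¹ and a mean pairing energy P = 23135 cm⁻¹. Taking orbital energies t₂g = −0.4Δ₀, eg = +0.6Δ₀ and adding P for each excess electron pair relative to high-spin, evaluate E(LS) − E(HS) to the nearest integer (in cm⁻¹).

Fe²⁺: group 8, so d-count = 8 − 2 = 6.
High-spin d⁶ fills as t₂g⁴ eg² with CFSE 4(−0.4) + 2(+0.6) = -0.4Δ₀ = -3268 cm⁻¹.
Low-spin: t₂g⁶ eg⁰, orbital CFSE = -2.4Δ₀ = -19608 cm⁻¹; plus 2 excess pairs × P = +46270 cm⁻¹; total 26662 cm⁻¹.
E(LS) − E(HS) = 26662 − (-3268) = 29930 cm⁻¹.

29930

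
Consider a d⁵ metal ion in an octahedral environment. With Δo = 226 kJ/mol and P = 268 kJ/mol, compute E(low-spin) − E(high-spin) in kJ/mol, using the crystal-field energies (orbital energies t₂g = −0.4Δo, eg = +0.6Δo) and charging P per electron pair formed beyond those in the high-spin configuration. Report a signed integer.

84

High-spin d⁵ fills as t₂g³ eg² with CFSE 3(−0.4) + 2(+0.6) = 0.0Δo = 0 kJ/mol.
Low-spin: t₂g⁵ eg⁰, orbital CFSE = -2.0Δo = -452 kJ/mol; plus 2 excess pairs × P = +536 kJ/mol; total 84 kJ/mol.
Thus E(LS) − E(HS) = 84 kJ/mol.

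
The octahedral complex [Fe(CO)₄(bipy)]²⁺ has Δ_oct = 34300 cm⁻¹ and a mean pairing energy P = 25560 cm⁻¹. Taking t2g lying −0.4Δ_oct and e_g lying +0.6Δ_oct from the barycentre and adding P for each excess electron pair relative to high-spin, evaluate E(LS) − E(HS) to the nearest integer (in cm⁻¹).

-17480

Ligand charges: 4×(+0) from CO and 1×(+0) from bipy sum to +0; with overall charge +2, Fe is +2.
Fe is in group 8, so Fe²⁺ is d⁶ (8 − 2 = 6).
High-spin d⁶ fills as t2g^4 e_g^2 with CFSE 4(−0.4) + 2(+0.6) = -0.4Δ_oct = -13720 cm⁻¹.
For low-spin the configuration is t2g^6 e_g^0: orbital energy -2.4 × 34300 = -82320 cm⁻¹, and 2 additional pairs relative to high-spin add 51120 cm⁻¹, giving -31200 cm⁻¹.
E(LS) − E(HS) = -31200 − (-13720) = -17480 cm⁻¹.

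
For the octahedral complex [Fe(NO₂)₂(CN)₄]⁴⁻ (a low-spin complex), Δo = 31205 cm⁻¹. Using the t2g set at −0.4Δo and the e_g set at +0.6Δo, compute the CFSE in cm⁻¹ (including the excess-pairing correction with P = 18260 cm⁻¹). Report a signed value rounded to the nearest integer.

-38372

Ligand charges: 2×(-1) from NO₂⁻ and 4×(-1) from CN⁻ sum to -6; with overall charge -4, Fe is +2.
Fe sits in group 8; removing 2 electrons leaves Fe²⁺ with 8 − 2 = 6 d electrons.
The d⁶ electrons fill as t2g^6 e_g^0.
The orbital stabilization is -2.4Δo = -2.4 × 31205 = -74892 cm⁻¹.
High-spin d⁶ would be t2g^4 e_g^2 with 1 pair; low-spin has 3, so 2 excess pairs cost +2P = +36520 cm⁻¹.
Combining: -74892 + 36520 = -38372 cm⁻¹.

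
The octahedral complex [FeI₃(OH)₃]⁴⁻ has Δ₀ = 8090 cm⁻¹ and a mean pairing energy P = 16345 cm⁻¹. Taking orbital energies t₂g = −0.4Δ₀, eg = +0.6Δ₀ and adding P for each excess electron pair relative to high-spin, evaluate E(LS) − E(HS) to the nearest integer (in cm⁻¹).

Ligand charges: 3×(-1) from I⁻ and 3×(-1) from OH⁻ sum to -6; with overall charge -4, Fe is +2.
Fe sits in group 8; removing 2 electrons leaves Fe²⁺ with 8 − 2 = 6 d electrons.
High-spin: t₂g⁴ eg², CFSE = -0.4Δ₀ = -3236 cm⁻¹.
For low-spin the configuration is t₂g⁶ eg⁰: orbital energy -2.4 × 8090 = -19416 cm⁻¹, and 2 additional pairs relative to high-spin add 32690 cm⁻¹, giving 13274 cm⁻¹.
The difference is 13274 − (-3236) = 16510 cm⁻¹, so high-spin lies lower.

16510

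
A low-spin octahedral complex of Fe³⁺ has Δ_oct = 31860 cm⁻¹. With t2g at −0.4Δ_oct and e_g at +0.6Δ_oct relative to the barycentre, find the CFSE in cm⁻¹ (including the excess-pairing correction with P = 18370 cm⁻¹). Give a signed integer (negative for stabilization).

Fe is in group 8, so Fe³⁺ is d⁵ (8 − 3 = 5).
The d⁵ electrons fill as t2g^5 e_g^0.
The orbital stabilization is -2.0Δ_oct = -2.0 × 31860 = -63720 cm⁻¹.
High-spin d⁵ would be t2g^3 e_g^2 with 0 pairs; low-spin has 2, so 2 excess pairs cost +2P = +36740 cm⁻¹.
Overall CFSE = -63720 + 36740 = -26980 cm⁻¹.

-26980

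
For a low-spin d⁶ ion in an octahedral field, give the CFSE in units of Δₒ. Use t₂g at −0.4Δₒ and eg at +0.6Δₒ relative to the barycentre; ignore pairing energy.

-2.4 Δₒ

Configuration: t₂g⁶ eg⁰.
CFSE = 6(-0.4Δₒ) + 0(0.6Δₒ) = -2.4Δₒ + 0.0Δₒ = -2.4Δₒ.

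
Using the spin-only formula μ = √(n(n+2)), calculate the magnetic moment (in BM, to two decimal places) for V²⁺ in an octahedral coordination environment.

3.87 BM

V is in group 5, so V²⁺ is d³ (5 − 2 = 3).
Configuration: t2g^3 e_g^0 → 3 unpaired electrons.
μ(spin-only) = √[3(3+2)] = √15 ≈ 3.87 BM.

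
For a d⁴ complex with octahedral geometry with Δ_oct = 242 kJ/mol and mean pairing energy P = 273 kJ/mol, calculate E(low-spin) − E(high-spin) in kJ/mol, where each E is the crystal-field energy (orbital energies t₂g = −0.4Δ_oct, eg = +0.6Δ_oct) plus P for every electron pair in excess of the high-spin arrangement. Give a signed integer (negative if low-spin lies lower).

31

In the high-spin limit (t₂g³ eg¹) the orbital term is -0.6Δ_oct = -145 kJ/mol, with no excess pairing.
Low-spin: t₂g⁴ eg⁰, orbital CFSE = -1.6Δ_oct = -387 kJ/mol; plus 1 excess pair × P = +273 kJ/mol; total -114 kJ/mol.
The difference is -114 − (-145) = 31 kJ/mol, so high-spin lies lower.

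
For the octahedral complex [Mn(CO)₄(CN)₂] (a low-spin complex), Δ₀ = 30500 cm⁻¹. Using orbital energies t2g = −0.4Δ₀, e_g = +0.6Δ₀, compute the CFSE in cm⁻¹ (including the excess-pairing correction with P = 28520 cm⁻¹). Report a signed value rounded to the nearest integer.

-3960

Ligand charges: 4×(+0) from CO and 2×(-1) from CN⁻ sum to -2; with overall charge +0, Mn is +2.
Mn²⁺: group 7, so d-count = 7 − 2 = 5.
Configuration: t2g^5 e_g^0.
Orbital CFSE = 5(-0.4) + 0(0.6) = -2.0Δ₀ = -2.0 × 30500 = -61000 cm⁻¹.
High-spin d⁵ would be t2g^3 e_g^2 with 0 pairs; low-spin has 2, so 2 excess pairs cost +2P = +57040 cm⁻¹.
Net CFSE = -61000 + 57040 = -3960 cm⁻¹.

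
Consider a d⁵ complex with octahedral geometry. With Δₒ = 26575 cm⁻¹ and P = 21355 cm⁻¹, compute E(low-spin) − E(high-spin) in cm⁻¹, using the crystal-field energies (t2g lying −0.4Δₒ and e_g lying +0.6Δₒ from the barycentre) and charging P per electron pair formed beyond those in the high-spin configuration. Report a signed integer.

-10440

High-spin d⁵ fills as t2g^3 e_g^2 with CFSE 3(−0.4) + 2(+0.6) = 0.0Δₒ = 0 cm⁻¹.
For low-spin the configuration is t2g^5 e_g^0: orbital energy -2.0 × 26575 = -53150 cm⁻¹, and 2 additional pairs relative to high-spin add 42710 cm⁻¹, giving -10440 cm⁻¹.
E(LS) − E(HS) = -10440 − (0) = -10440 cm⁻¹.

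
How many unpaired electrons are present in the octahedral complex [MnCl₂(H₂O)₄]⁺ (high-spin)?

4

Ligand charges: 2×(-1) from Cl⁻ and 4×(+0) from H₂O sum to -2; with overall charge +1, Mn is +3.
Mn sits in group 7; removing 3 electrons leaves Mn³⁺ with 7 − 3 = 4 d electrons.
Configuration: t₂g³ eg¹, giving 4 unpaired electrons.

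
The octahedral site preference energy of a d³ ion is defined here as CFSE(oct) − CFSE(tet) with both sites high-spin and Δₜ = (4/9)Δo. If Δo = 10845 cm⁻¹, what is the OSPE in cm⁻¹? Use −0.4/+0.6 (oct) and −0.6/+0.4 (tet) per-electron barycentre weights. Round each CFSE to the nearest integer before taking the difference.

In an octahedral site d³ (HS) is t2g^3 e_g^0, giving CFSE(oct) = -1.2Δo = -13014 cm⁻¹.
Tetrahedral e^2 t2^1 gives -0.8Δₜ = -0.8 × (4/9) × 10845 = -3856 cm⁻¹.
OSPE = CFSE(oct) − CFSE(tet) = -13014 − (-3856) = -9158 cm⁻¹.

-9158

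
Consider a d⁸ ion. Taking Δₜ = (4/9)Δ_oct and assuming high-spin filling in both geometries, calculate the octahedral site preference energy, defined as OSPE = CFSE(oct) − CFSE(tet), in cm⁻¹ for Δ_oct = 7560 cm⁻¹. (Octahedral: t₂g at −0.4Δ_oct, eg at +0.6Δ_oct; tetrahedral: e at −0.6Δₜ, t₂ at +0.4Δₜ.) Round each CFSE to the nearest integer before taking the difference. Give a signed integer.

-6384

Octahedral high-spin t₂g⁶ eg²: CFSE = -1.2 × 7560 = -9072 cm⁻¹.
Tetrahedral e⁴ t₂⁴ gives -0.8Δₜ = -0.8 × (4/9) × 7560 = -2688 cm⁻¹.
Subtracting, OSPE = -9072 − (-2688) = -6384 cm⁻¹.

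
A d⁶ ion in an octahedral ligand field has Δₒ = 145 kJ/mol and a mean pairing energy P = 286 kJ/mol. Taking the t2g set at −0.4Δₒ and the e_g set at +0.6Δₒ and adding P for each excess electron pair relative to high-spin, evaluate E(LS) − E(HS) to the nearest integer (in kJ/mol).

282

High-spin d⁶ fills as t2g^4 e_g^2 with CFSE 4(−0.4) + 2(+0.6) = -0.4Δₒ = -58 kJ/mol.
Low-spin: t2g^6 e_g^0, orbital CFSE = -2.4Δₒ = -348 kJ/mol; plus 2 excess pairs × P = +572 kJ/mol; total 224 kJ/mol.
Thus E(LS) − E(HS) = 282 kJ/mol.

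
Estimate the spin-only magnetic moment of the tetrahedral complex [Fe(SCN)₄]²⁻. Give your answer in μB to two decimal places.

4.90 μB

Each SCN⁻ contributes -1; 4 × (-1) = -4. With overall charge -2, Fe is in the +2 oxidation state.
Fe sits in group 8; removing 2 electrons leaves Fe²⁺ with 8 − 2 = 6 d electrons.
With tetrahedral geometry the complex is necessarily high-spin.
Configuration: e³ t₂³ → 4 unpaired electrons.
μ(spin-only) = √[4(4+2)] = √24 ≈ 4.90 μB.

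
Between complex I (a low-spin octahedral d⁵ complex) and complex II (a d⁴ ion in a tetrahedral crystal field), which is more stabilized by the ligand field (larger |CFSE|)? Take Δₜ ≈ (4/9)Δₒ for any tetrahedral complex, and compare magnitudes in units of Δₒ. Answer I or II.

I

I: t2g^5 e_g^0, CFSE = -2.0Δₒ.
II: With tetrahedral geometry the complex is necessarily high-spin; e² t₂², CFSE = -0.4Δₜ ≈ -0.18Δₒ.
So I has the larger |CFSE|.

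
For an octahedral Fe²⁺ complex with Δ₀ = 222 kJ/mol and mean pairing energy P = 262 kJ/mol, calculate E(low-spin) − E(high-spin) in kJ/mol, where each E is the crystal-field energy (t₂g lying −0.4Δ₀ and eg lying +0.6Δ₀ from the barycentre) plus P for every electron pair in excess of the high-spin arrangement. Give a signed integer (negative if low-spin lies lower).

80

Group 8 minus oxidation state +2 gives a d⁶ configuration for Fe²⁺.
High-spin: t₂g⁴ eg², CFSE = -0.4Δ₀ = -89 kJ/mol.
For low-spin the configuration is t₂g⁶ eg⁰: orbital energy -2.4 × 222 = -533 kJ/mol, and 2 additional pairs relative to high-spin add 524 kJ/mol, giving -9 kJ/mol.
Thus E(LS) − E(HS) = 80 kJ/mol.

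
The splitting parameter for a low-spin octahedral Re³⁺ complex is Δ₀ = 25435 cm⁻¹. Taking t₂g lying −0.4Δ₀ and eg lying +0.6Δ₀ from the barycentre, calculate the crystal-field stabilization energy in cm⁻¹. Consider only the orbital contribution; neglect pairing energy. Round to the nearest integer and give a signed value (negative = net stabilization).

-40696

Re³⁺: group 7, so d-count = 7 − 3 = 4.
Configuration: t₂g⁴ eg⁰.
CFSE(orbital) = 4×(-0.4Δ₀) + 0×(0.6Δ₀) = -1.6Δ₀; with Δ₀ = 25435 cm⁻¹ that is -40696 cm⁻¹.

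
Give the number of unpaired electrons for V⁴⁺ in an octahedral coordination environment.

1

V⁴⁺: group 5, so d-count = 5 − 4 = 1.
Configuration: t2g^1 e_g^0, giving 1 unpaired electron.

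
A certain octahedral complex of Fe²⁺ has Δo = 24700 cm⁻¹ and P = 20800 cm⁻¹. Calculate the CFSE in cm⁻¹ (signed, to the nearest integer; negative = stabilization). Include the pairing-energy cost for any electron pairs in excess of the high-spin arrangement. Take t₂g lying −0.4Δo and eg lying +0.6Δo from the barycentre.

Fe is in group 8, so Fe²⁺ is d⁶ (8 − 2 = 6).
Δo > P, so pairing is preferred: the ground state is low-spin.
Configuration: t₂g⁶ eg⁰.
Orbital CFSE = -2.4Δo = -2.4 × 24700 = -59280 cm⁻¹.
Excess pairs vs high-spin: 3 − 1 = 2; pairing cost = +41600 cm⁻¹.
Net CFSE = -59280 + 41600 = -17680 cm⁻¹.

-17680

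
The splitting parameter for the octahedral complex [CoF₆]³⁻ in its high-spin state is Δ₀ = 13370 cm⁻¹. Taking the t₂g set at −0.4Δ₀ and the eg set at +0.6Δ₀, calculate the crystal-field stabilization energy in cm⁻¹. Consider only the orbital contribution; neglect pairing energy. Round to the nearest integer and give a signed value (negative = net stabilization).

Each F⁻ contributes -1; 6 × (-1) = -6. With overall charge -3, Co is in the +3 oxidation state.
Co³⁺: group 9, so d-count = 9 − 3 = 6.
Configuration: t₂g⁴ eg².
The orbital stabilization is -0.4Δ₀ = -0.4 × 13370 = -5348 cm⁻¹.

-5348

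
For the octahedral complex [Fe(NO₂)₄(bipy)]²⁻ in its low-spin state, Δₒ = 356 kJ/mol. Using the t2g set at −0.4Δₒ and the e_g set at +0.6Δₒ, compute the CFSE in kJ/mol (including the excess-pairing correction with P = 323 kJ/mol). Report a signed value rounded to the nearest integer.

-208

Ligand charges: 4×(-1) from NO₂⁻ and 1×(+0) from bipy sum to -4; with overall charge -2, Fe is +2.
Fe sits in group 8; removing 2 electrons leaves Fe²⁺ with 8 − 2 = 6 d electrons.
The d⁶ electrons fill as t2g^6 e_g^0.
CFSE(orbital) = 6×(-0.4Δₒ) + 0×(0.6Δₒ) = -2.4Δₒ; with Δₒ = 356 kJ/mol that is -854 kJ/mol.
Pairing penalty: 3 pairs vs 1 in the high-spin reference → 2 extra × P = 646 kJ/mol.
Combining: -854 + 646 = -208 kJ/mol.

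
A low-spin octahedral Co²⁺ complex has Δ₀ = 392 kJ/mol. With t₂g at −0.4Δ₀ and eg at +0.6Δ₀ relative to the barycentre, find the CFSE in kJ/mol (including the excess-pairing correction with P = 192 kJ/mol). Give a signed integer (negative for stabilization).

Group 9 minus oxidation state +2 gives a d⁷ configuration for Co²⁺.
Electron filling gives t₂g⁶ eg¹.
The orbital stabilization is -1.8Δ₀ = -1.8 × 392 = -706 kJ/mol.
High-spin d⁷ would be t₂g⁵ eg² with 2 pairs; low-spin has 3, so 1 excess pair costs +1P = +192 kJ/mol.
Combining: -706 + 192 = -514 kJ/mol.

-514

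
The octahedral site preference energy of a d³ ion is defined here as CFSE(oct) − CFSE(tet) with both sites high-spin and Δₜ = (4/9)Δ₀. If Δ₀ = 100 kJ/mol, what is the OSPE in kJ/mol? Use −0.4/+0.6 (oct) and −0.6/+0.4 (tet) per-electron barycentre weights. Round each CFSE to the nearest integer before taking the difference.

Octahedral (high-spin): t2g^3 e_g^0, CFSE = 3(−0.4) + 0(+0.6) = -1.2Δ₀ = -1.2 × 100 = -120 kJ/mol.
Tetrahedral: e^2 t2^1, CFSE = 2(−0.6) + 1(+0.4) = -0.8Δₜ = -0.8 × (4/9) × 100 = -36 kJ/mol.
OSPE = CFSE(oct) − CFSE(tet) = -120 − (-36) = -84 kJ/mol.

-84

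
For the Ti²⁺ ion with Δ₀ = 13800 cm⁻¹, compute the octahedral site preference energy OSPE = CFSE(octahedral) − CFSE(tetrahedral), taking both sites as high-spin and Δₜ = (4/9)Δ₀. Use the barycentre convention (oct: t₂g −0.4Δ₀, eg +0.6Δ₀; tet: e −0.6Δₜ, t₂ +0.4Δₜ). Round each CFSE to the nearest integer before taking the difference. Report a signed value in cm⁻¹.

Ti is in group 4, so Ti²⁺ is d² (4 − 2 = 2).
Octahedral (high-spin): t₂g² eg⁰, CFSE = 2(−0.4) + 0(+0.6) = -0.8Δ₀ = -0.8 × 13800 = -11040 cm⁻¹.
Tetrahedral e² t₂⁰ gives -1.2Δₜ = -1.2 × (4/9) × 13800 = -7360 cm⁻¹.
OSPE = CFSE(oct) − CFSE(tet) = -11040 − (-7360) = -3680 cm⁻¹.

-3680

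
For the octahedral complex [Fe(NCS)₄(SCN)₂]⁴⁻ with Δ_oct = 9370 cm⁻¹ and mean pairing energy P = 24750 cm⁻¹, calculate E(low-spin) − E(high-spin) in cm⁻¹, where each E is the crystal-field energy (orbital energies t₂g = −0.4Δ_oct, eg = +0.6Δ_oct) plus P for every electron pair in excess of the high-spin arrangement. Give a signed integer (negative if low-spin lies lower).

Ligand charges: 4×(-1) from NCS⁻ and 2×(-1) from SCN⁻ sum to -6; with overall charge -4, Fe is +2.
Fe sits in group 8; removing 2 electrons leaves Fe²⁺ with 8 − 2 = 6 d electrons.
In the high-spin limit (t₂g⁴ eg²) the orbital term is -0.4Δ_oct = -3748 cm⁻¹, with no excess pairing.
Low-spin t₂g⁶ eg⁰ gives -2.4Δ_oct = -22488 cm⁻¹, but forming 2 extra pairs costs 2P = 49500 cm⁻¹, so E(LS) = -22488 + 49500 = 27012 cm⁻¹.
The difference is 27012 − (-3748) = 30760 cm⁻¹, so high-spin lies lower.

30760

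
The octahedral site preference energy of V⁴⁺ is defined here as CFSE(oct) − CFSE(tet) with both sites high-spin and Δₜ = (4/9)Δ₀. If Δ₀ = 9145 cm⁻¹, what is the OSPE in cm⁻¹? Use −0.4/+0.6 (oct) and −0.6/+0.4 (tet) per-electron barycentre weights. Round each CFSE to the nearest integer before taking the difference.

Group 5 minus oxidation state +4 gives a d¹ configuration for V⁴⁺.
Octahedral high-spin t2g^1 e_g^0: CFSE = -0.4 × 9145 = -3658 cm⁻¹.
In a tetrahedral site the filling is e^1 t2^0: CFSE(tet) = -0.6Δₜ = -0.6 × (4/9)(9145) = -2439 cm⁻¹.
OSPE = -3658 − (-2439) = -1219 cm⁻¹.

-1219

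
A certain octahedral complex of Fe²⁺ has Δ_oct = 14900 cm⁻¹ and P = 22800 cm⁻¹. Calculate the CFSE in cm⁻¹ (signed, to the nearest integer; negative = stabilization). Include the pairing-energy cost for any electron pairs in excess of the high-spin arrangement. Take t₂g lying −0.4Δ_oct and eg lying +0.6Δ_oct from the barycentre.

Group 8 minus oxidation state +2 gives a d⁶ configuration for Fe²⁺.
Since Δ_oct = 14900 cm⁻¹ < P = 22800 cm⁻¹, the complex adopts the high-spin configuration.
Filling d⁶ accordingly: t₂g⁴ eg².
Orbital CFSE = -0.4Δ_oct = -0.4 × 14900 = -5960 cm⁻¹.
High-spin has no excess pairs, so no pairing correction applies.

-5960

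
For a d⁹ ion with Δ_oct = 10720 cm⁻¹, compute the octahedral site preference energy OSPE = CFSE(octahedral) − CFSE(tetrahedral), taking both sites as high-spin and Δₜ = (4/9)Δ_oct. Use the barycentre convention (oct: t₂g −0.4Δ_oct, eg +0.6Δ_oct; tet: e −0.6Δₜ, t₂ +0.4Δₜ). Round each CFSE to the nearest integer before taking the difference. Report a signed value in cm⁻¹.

-4526

Octahedral (high-spin): t₂g⁶ eg³, CFSE = 6(−0.4) + 3(+0.6) = -0.6Δ_oct = -0.6 × 10720 = -6432 cm⁻¹.
Tetrahedral: e⁴ t₂⁵, CFSE = 4(−0.6) + 5(+0.4) = -0.4Δₜ = -0.4 × (4/9) × 10720 = -1906 cm⁻¹.
OSPE = CFSE(oct) − CFSE(tet) = -6432 − (-1906) = -4526 cm⁻¹.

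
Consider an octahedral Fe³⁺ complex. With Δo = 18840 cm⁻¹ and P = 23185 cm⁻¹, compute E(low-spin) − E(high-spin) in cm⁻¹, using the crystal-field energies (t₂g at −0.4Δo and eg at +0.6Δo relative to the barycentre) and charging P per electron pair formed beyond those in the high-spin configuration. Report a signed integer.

Group 8 minus oxidation state +3 gives a d⁵ configuration for Fe³⁺.
High-spin d⁵ fills as t₂g³ eg² with CFSE 3(−0.4) + 2(+0.6) = 0.0Δo = 0 cm⁻¹.
Low-spin t₂g⁵ eg⁰ gives -2.0Δo = -37680 cm⁻¹, but forming 2 extra pairs costs 2P = 46370 cm⁻¹, so E(LS) = -37680 + 46370 = 8690 cm⁻¹.
Thus E(LS) − E(HS) = 8690 cm⁻¹.

8690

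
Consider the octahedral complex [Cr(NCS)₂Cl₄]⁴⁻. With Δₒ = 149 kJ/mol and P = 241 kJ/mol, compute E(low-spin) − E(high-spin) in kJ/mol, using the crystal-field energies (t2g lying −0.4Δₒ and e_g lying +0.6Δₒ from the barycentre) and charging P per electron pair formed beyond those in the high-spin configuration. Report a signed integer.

92

Ligand charges: 2×(-1) from NCS⁻ and 4×(-1) from Cl⁻ sum to -6; with overall charge -4, Cr is +2.
Group 6 minus oxidation state +2 gives a d⁴ configuration for Cr²⁺.
High-spin d⁴ fills as t2g^3 e_g^1 with CFSE 3(−0.4) + 1(+0.6) = -0.6Δₒ = -89 kJ/mol.
For low-spin the configuration is t2g^4 e_g^0: orbital energy -1.6 × 149 = -238 kJ/mol, and 1 additional pair relative to high-spin adds 241 kJ/mol, giving 3 kJ/mol.
E(LS) − E(HS) = 3 − (-89) = 92 kJ/mol.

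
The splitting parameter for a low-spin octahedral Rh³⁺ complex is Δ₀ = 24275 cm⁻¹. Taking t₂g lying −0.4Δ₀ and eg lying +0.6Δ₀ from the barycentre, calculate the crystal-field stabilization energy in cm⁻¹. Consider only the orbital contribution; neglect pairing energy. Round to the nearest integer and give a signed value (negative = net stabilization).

-58260

Rh is in group 9, so Rh³⁺ is d⁶ (9 − 3 = 6).
Configuration: t₂g⁶ eg⁰.
CFSE(orbital) = 6×(-0.4Δ₀) + 0×(0.6Δ₀) = -2.4Δ₀; with Δ₀ = 24275 cm⁻¹ that is -58260 cm⁻¹.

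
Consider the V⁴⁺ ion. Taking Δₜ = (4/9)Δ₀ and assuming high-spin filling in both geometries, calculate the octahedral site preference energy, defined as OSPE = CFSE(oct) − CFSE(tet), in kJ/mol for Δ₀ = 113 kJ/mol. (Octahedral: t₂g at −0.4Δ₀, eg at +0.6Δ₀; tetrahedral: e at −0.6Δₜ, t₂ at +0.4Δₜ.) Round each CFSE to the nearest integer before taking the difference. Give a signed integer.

Group 5 minus oxidation state +4 gives a d¹ configuration for V⁴⁺.
In an octahedral site d¹ (HS) is t2g^1 e_g^0, giving CFSE(oct) = -0.4Δ₀ = -45 kJ/mol.
Tetrahedral: e^1 t2^0, CFSE = 1(−0.6) + 0(+0.4) = -0.6Δₜ = -0.6 × (4/9) × 113 = -30 kJ/mol.
OSPE = CFSE(oct) − CFSE(tet) = -45 − (-30) = -15 kJ/mol.

-15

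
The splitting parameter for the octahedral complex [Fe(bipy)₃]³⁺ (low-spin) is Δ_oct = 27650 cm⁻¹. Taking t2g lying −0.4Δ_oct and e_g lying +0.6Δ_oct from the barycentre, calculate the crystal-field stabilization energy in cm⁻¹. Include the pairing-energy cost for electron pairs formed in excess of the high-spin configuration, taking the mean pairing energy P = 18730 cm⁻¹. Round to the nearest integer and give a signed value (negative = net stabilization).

bipy is neutral, so the +3 overall charge sits on Fe: oxidation state +3.
Fe is in group 8, so Fe³⁺ is d⁵ (8 − 3 = 5).
Electron filling gives t2g^5 e_g^0.
The orbital stabilization is -2.0Δ_oct = -2.0 × 27650 = -55300 cm⁻¹.
High-spin d⁵ would be t2g^3 e_g^2 with 0 pairs; low-spin has 2, so 2 excess pairs cost +2P = +37460 cm⁻¹.
Net CFSE = -55300 + 37460 = -17840 cm⁻¹.

-17840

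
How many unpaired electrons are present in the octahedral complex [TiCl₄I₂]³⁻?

Ligand charges: 4×(-1) from Cl⁻ and 2×(-1) from I⁻ sum to -6; with overall charge -3, Ti is +3.
Ti is in group 4, so Ti³⁺ is d¹ (4 − 3 = 1).
Configuration: t₂g¹ eg⁰, giving 1 unpaired electron.

1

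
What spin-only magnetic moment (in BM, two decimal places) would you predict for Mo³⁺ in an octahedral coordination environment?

Group 6 minus oxidation state +3 gives a d³ configuration for Mo³⁺.
For octahedral d³ the high- and low-spin configurations coincide.
Configuration: t2g^3 e_g^0 → 3 unpaired electrons.
μ(spin-only) = √[3(3+2)] = √15 ≈ 3.87 BM.

3.87 BM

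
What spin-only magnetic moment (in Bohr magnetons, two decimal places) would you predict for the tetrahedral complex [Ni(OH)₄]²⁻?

2.83 Bohr magnetons

Each OH⁻ contributes -1; 4 × (-1) = -4. With overall charge -2, Ni is in the +2 oxidation state.
Ni²⁺: group 10, so d-count = 10 − 2 = 8.
With tetrahedral geometry the complex is necessarily high-spin.
Configuration: e⁴ t₂⁴ → 2 unpaired electrons.
μ(spin-only) = √[2(2+2)] = √8 ≈ 2.83 Bohr magnetons.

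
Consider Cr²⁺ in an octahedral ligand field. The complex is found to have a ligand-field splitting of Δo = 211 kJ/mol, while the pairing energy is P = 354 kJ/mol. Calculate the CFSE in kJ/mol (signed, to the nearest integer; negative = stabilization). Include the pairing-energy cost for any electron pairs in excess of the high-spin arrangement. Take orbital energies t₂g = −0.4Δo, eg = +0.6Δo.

Cr²⁺: group 6, so d-count = 6 − 2 = 4.
Δo < P, so pairing is avoided: the ground state is high-spin.
That gives t₂g³ eg¹.
Orbital CFSE = -0.6Δo = -0.6 × 211 = -127 kJ/mol.
High-spin has no excess pairs, so no pairing correction applies.

-127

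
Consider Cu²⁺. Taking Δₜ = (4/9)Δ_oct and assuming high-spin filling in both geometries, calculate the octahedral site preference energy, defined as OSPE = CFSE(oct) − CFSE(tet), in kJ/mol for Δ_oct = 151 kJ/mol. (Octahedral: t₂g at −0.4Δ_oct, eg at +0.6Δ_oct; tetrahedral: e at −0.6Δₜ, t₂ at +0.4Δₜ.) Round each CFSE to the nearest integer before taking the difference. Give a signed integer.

-64

Cu²⁺: group 11, so d-count = 11 − 2 = 9.
In an octahedral site d⁹ (HS) is t₂g⁶ eg³, giving CFSE(oct) = -0.6Δ_oct = -91 kJ/mol.
Tetrahedral: e⁴ t₂⁵, CFSE = 4(−0.6) + 5(+0.4) = -0.4Δₜ = -0.4 × (4/9) × 151 = -27 kJ/mol.
OSPE = CFSE(oct) − CFSE(tet) = -91 − (-27) = -64 kJ/mol.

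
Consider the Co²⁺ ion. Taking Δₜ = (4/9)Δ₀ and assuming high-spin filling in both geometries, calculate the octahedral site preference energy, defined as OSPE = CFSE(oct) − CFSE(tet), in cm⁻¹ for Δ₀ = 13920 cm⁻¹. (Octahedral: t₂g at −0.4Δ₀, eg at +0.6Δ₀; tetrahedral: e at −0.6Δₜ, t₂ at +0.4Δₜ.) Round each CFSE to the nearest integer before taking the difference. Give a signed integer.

Co is in group 9, so Co²⁺ is d⁷ (9 − 2 = 7).
In an octahedral site d⁷ (HS) is t₂g⁵ eg², giving CFSE(oct) = -0.8Δ₀ = -11136 cm⁻¹.
In a tetrahedral site the filling is e⁴ t₂³: CFSE(tet) = -1.2Δₜ = -1.2 × (4/9)(13920) = -7424 cm⁻¹.
Subtracting, OSPE = -11136 − (-7424) = -3712 cm⁻¹.

-3712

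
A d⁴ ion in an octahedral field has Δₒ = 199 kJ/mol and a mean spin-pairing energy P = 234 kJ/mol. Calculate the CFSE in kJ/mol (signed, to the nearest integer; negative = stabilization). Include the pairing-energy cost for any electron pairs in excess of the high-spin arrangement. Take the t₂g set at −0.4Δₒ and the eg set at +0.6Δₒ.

-119

With Δₒ < P the complex is high-spin.
That gives t₂g³ eg¹.
Orbital CFSE = -0.6Δₒ = -0.6 × 199 = -119 kJ/mol.
High-spin has no excess pairs, so no pairing correction applies.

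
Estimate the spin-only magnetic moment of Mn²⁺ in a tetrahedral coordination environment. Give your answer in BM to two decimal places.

5.92 BM

Mn²⁺: group 7, so d-count = 7 − 2 = 5.
With tetrahedral geometry the complex is necessarily high-spin.
Configuration: e^2 t2^3 → 5 unpaired electrons.
μ(spin-only) = √[5(5+2)] = √35 ≈ 5.92 BM.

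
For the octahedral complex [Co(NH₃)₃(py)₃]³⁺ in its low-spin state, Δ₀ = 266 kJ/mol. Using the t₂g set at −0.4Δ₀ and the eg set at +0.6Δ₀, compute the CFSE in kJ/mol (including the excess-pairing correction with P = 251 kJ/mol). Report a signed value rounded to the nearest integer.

Ligand charges: 3×(+0) from NH₃ and 3×(+0) from py sum to +0; with overall charge +3, Co is +3.
Co is in group 9, so Co³⁺ is d⁶ (9 − 3 = 6).
Configuration: t₂g⁶ eg⁰.
The orbital stabilization is -2.4Δ₀ = -2.4 × 266 = -638 kJ/mol.
High-spin d⁶ would be t₂g⁴ eg² with 1 pair; low-spin has 3, so 2 excess pairs cost +2P = +502 kJ/mol.
Net CFSE = -638 + 502 = -136 kJ/mol.

-136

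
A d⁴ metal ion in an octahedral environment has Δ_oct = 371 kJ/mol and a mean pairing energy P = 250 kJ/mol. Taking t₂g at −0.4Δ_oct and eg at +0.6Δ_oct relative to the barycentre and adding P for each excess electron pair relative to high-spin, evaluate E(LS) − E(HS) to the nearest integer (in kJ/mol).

-121

High-spin d⁴ fills as t₂g³ eg¹ with CFSE 3(−0.4) + 1(+0.6) = -0.6Δ_oct = -223 kJ/mol.
For low-spin the configuration is t₂g⁴ eg⁰: orbital energy -1.6 × 371 = -594 kJ/mol, and 1 additional pair relative to high-spin adds 250 kJ/mol, giving -344 kJ/mol.
The difference is -344 − (-223) = -121 kJ/mol, so low-spin lies lower.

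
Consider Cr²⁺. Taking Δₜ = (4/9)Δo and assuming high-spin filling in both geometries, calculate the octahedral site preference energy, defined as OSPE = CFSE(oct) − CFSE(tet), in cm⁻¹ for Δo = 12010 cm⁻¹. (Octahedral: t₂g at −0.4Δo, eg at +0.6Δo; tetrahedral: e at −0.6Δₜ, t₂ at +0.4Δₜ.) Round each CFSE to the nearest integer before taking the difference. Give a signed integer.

Cr is in group 6, so Cr²⁺ is d⁴ (6 − 2 = 4).
In an octahedral site d⁴ (HS) is t₂g³ eg¹, giving CFSE(oct) = -0.6Δo = -7206 cm⁻¹.
Tetrahedral e² t₂² gives -0.4Δₜ = -0.4 × (4/9) × 12010 = -2135 cm⁻¹.
OSPE = CFSE(oct) − CFSE(tet) = -7206 − (-2135) = -5071 cm⁻¹.

-5071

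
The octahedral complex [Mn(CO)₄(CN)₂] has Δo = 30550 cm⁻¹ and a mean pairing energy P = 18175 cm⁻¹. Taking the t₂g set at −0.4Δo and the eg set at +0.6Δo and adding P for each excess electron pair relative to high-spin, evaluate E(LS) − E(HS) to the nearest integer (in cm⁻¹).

Ligand charges: 4×(+0) from CO and 2×(-1) from CN⁻ sum to -2; with overall charge +0, Mn is +2.
Group 7 minus oxidation state +2 gives a d⁵ configuration for Mn²⁺.
High-spin d⁵ fills as t₂g³ eg² with CFSE 3(−0.4) + 2(+0.6) = 0.0Δo = 0 cm⁻¹.
For low-spin the configuration is t₂g⁵ eg⁰: orbital energy -2.0 × 30550 = -61100 cm⁻¹, and 2 additional pairs relative to high-spin add 36350 cm⁻¹, giving -24750 cm⁻¹.
The difference is -24750 − (0) = -24750 cm⁻¹, so low-spin lies lower.

-24750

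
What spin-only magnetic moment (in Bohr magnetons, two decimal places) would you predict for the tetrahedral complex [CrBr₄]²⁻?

Each Br⁻ contributes -1; 4 × (-1) = -4. With overall charge -2, Cr is in the +2 oxidation state.
Group 6 minus oxidation state +2 gives a d⁴ configuration for Cr²⁺.
Tetrahedral fields are weak (Δₜ ≈ 4/9 Δₒ), so electrons fill high-spin.
Configuration: e² t₂² → 4 unpaired electrons.
μ(spin-only) = √[4(4+2)] = √24 ≈ 4.90 Bohr magnetons.

4.90 Bohr magnetons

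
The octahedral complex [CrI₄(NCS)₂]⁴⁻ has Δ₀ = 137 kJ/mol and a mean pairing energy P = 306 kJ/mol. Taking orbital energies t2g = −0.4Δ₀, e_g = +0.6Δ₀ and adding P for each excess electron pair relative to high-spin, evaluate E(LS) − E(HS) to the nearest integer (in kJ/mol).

Ligand charges: 4×(-1) from I⁻ and 2×(-1) from NCS⁻ sum to -6; with overall charge -4, Cr is +2.
Cr²⁺: group 6, so d-count = 6 − 2 = 4.
In the high-spin limit (t2g^3 e_g^1) the orbital term is -0.6Δ₀ = -82 kJ/mol, with no excess pairing.
For low-spin the configuration is t2g^4 e_g^0: orbital energy -1.6 × 137 = -219 kJ/mol, and 1 additional pair relative to high-spin adds 306 kJ/mol, giving 87 kJ/mol.
The difference is 87 − (-82) = 169 kJ/mol, so high-spin lies lower.

169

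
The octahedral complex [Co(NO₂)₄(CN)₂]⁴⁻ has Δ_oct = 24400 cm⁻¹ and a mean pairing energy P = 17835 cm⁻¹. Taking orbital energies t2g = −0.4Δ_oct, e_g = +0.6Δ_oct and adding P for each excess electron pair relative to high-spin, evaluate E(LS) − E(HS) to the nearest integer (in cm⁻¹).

-6565

Ligand charges: 4×(-1) from NO₂⁻ and 2×(-1) from CN⁻ sum to -6; with overall charge -4, Co is +2.
Group 9 minus oxidation state +2 gives a d⁷ configuration for Co²⁺.
In the high-spin limit (t2g^5 e_g^2) the orbital term is -0.8Δ_oct = -19520 cm⁻¹, with no excess pairing.
Low-spin: t2g^6 e_g^1, orbital CFSE = -1.8Δ_oct = -43920 cm⁻¹; plus 1 excess pair × P = +17835 cm⁻¹; total -26085 cm⁻¹.
The difference is -26085 − (-19520) = -6565 cm⁻¹, so low-spin lies lower.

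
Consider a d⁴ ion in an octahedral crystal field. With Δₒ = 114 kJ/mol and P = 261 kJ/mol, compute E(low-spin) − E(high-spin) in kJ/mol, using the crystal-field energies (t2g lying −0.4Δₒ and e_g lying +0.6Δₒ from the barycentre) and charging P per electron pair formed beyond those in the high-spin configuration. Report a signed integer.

147

High-spin: t2g^3 e_g^1, CFSE = -0.6Δₒ = -68 kJ/mol.
Low-spin: t2g^4 e_g^0, orbital CFSE = -1.6Δₒ = -182 kJ/mol; plus 1 excess pair × P = +261 kJ/mol; total 79 kJ/mol.
The difference is 79 − (-68) = 147 kJ/mol, so high-spin lies lower.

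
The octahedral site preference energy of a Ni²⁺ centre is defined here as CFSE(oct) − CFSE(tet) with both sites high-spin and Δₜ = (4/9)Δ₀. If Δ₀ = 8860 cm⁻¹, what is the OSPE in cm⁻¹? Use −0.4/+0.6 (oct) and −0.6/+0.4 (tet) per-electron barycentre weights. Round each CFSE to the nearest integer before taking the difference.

Ni sits in group 10; removing 2 electrons leaves Ni²⁺ with 10 − 2 = 8 d electrons.
Octahedral high-spin t₂g⁶ eg²: CFSE = -1.2 × 8860 = -10632 cm⁻¹.
In a tetrahedral site the filling is e⁴ t₂⁴: CFSE(tet) = -0.8Δₜ = -0.8 × (4/9)(8860) = -3150 cm⁻¹.
OSPE = -10632 − (-3150) = -7482 cm⁻¹.

-7482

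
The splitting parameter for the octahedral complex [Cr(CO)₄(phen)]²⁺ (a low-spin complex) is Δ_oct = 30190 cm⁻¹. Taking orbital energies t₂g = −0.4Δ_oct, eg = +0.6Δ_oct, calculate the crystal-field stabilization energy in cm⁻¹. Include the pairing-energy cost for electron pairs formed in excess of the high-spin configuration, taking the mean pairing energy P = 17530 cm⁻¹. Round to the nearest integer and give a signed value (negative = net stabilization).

Ligand charges: 4×(+0) from CO and 1×(+0) from phen sum to +0; with overall charge +2, Cr is +2.
Cr is in group 6, so Cr²⁺ is d⁴ (6 − 2 = 4).
The d⁴ electrons fill as t₂g⁴ eg⁰.
Orbital CFSE = 4(-0.4) + 0(0.6) = -1.6Δ_oct = -1.6 × 30190 = -48304 cm⁻¹.
Relative to high-spin t₂g³ eg¹ (0 paired), the low-spin configuration has 1 additional pair, contributing +1 × 17530 = +17530 cm⁻¹.
Overall CFSE = -48304 + 17530 = -30774 cm⁻¹.

-30774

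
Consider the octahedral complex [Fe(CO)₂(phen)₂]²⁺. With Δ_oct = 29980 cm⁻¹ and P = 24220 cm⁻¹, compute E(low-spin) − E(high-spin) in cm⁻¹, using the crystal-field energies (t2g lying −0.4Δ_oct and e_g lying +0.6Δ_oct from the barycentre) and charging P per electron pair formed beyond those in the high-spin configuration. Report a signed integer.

-11520

Ligand charges: 2×(+0) from CO and 2×(+0) from phen sum to +0; with overall charge +2, Fe is +2.
Fe is in group 8, so Fe²⁺ is d⁶ (8 − 2 = 6).
High-spin: t2g^4 e_g^2, CFSE = -0.4Δ_oct = -11992 cm⁻¹.
Low-spin t2g^6 e_g^0 gives -2.4Δ_oct = -71952 cm⁻¹, but forming 2 extra pairs costs 2P = 48440 cm⁻¹, so E(LS) = -71952 + 48440 = -23512 cm⁻¹.
Thus E(LS) − E(HS) = -11520 cm⁻¹.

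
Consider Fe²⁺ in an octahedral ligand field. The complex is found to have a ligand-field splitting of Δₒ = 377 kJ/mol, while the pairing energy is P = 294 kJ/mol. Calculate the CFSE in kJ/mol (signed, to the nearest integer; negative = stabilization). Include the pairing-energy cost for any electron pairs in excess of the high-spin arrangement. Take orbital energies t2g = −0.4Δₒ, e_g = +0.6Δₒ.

-317

Group 8 minus oxidation state +2 gives a d⁶ configuration for Fe²⁺.
Since Δₒ = 377 kJ/mol > P = 294 kJ/mol, the complex adopts the low-spin configuration.
That gives t2g^6 e_g^0.
Orbital CFSE = -2.4Δₒ = -2.4 × 377 = -905 kJ/mol.
Excess pairs vs high-spin: 3 − 1 = 2; pairing cost = +588 kJ/mol.
Net CFSE = -905 + 588 = -317 kJ/mol.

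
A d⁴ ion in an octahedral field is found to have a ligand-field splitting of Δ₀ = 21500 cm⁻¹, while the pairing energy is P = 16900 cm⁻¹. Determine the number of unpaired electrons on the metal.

2

With Δ₀ > P the complex is low-spin.
That gives t₂g⁴ eg⁰.
Unpaired electrons: 2.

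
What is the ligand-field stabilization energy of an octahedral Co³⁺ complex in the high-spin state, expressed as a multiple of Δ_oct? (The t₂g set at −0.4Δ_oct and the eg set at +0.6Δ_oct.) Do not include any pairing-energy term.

Group 9 minus oxidation state +3 gives a d⁶ configuration for Co³⁺.
Configuration: t₂g⁴ eg².
CFSE = 4(-0.4Δ_oct) + 2(0.6Δ_oct) = -1.6Δ_oct + 1.2Δ_oct = -0.4Δ_oct.

-0.4 Δ_oct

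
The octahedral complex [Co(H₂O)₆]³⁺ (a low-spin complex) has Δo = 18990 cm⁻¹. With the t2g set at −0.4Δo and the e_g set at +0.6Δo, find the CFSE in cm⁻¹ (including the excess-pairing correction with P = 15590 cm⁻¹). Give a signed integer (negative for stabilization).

-14396

H₂O is neutral, so the +3 overall charge sits on Co: oxidation state +3.
Group 9 minus oxidation state +3 gives a d⁶ configuration for Co³⁺.
Configuration: t2g^6 e_g^0.
Orbital CFSE = 6(-0.4) + 0(0.6) = -2.4Δo = -2.4 × 18990 = -45576 cm⁻¹.
High-spin d⁶ would be t2g^4 e_g^2 with 1 pair; low-spin has 3, so 2 excess pairs cost +2P = +31180 cm⁻¹.
Net CFSE = -45576 + 31180 = -14396 cm⁻¹.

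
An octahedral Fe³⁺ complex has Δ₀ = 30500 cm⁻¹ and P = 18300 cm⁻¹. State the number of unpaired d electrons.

1

Fe sits in group 8; removing 3 electrons leaves Fe³⁺ with 8 − 3 = 5 d electrons.
Since Δ₀ = 30500 cm⁻¹ > P = 18300 cm⁻¹, the complex adopts the low-spin configuration.
Configuration: t2g^5 e_g^0.
Unpaired electrons: 1.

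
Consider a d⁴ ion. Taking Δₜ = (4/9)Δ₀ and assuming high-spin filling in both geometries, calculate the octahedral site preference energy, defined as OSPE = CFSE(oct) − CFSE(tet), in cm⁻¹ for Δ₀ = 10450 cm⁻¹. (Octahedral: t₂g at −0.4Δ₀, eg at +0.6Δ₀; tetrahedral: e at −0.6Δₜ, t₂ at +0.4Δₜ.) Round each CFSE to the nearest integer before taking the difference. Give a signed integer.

In an octahedral site d⁴ (HS) is t₂g³ eg¹, giving CFSE(oct) = -0.6Δ₀ = -6270 cm⁻¹.
In a tetrahedral site the filling is e² t₂²: CFSE(tet) = -0.4Δₜ = -0.4 × (4/9)(10450) = -1858 cm⁻¹.
Subtracting, OSPE = -6270 − (-1858) = -4412 cm⁻¹.

-4412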